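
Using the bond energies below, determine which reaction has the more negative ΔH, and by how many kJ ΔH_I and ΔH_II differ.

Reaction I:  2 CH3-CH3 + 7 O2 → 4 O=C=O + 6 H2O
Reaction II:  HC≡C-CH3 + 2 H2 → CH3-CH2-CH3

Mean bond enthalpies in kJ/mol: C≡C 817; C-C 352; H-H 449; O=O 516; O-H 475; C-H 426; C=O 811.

Reaction I:
  Bonds broken (reactants):
    C-C: 2 × 352 = 704
    C-H: 12 × 426 = 5112
    O=O: 7 × 516 = 3612
    Σ(broken) = 9428 kJ
  Bonds formed (products):
    C=O: 8 × 811 = 6488
    O-H: 12 × 475 = 5700
    Σ(formed) = 12188 kJ
  ΔH_I = 9428 − 12188 = −2760 kJ
Reaction II:
  Bonds broken (reactants):
    C≡C: 1 × 817 = 817
    C-C: 1 × 352 = 352
    C-H: 4 × 426 = 1704
    H-H: 2 × 449 = 898
    Σ(broken) = 3771 kJ
  Bonds formed (products):
    C-C: 2 × 352 = 704
    C-H: 8 × 426 = 3408
    Σ(formed) = 4112 kJ
  ΔH_II = 3771 − 4112 = −341 kJ
ΔH_I − ΔH_II = −2419 kJ, so reaction I has the more negative ΔH; |ΔH_I − ΔH_II| = 2419 kJ.

Reaction I, by 2419 kJ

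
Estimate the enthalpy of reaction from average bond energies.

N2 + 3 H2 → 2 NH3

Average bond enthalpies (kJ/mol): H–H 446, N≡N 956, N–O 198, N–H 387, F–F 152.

Bonds broken (reactants):
  H–H: 3 × 446 = 1338
  N≡N: 1 × 956 = 956
  Σ(broken) = 2294 kJ
Bonds formed (products):
  N–H: 6 × 387 = 2322
  Σ(formed) = 2322 kJ
ΔH = Σ(broken) − Σ(formed) = 2294 − 2322 = −28 kJ

ΔH ≈ −28 kJ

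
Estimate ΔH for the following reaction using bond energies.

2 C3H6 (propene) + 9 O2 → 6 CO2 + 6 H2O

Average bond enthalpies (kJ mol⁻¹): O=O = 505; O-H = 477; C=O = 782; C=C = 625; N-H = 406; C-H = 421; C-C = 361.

Bonds broken (reactants):
  C-C: 2 × 361 = 722
  C-H: 12 × 421 = 5052
  C=C: 2 × 625 = 1250
  O=O: 9 × 505 = 4545
  Σ(broken) = 11569 kJ
Bonds formed (products):
  C=O: 12 × 782 = 9384
  O-H: 12 × 477 = 5724
  Σ(formed) = 15108 kJ
ΔH = Σ(broken) − Σ(formed) = 11569 − 15108 = −3539 kJ

ΔH ≈ −3539 kJ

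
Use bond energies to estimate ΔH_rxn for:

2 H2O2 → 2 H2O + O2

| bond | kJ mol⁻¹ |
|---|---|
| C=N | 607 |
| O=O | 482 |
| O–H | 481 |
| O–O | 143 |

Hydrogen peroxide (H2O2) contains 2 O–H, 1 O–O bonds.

Bonds broken (reactants):
  O–H: 4 × 481 = 1924
  O–O: 2 × 143 = 286
  Σ(broken) = 2210 kJ
Bonds formed (products):
  O–H: 4 × 481 = 1924
  O=O: 1 × 482 = 482
  Σ(formed) = 2406 kJ
ΔH = Σ(broken) − Σ(formed) = 2210 − 2406 = −196 kJ

ΔH ≈ −196 kJ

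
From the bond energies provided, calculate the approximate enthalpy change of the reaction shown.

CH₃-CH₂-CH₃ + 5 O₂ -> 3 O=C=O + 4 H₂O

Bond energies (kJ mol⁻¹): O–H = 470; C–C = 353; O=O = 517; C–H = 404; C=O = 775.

Bonds broken (reactants):
  C–C: 2 × 353 = 706
  C–H: 8 × 404 = 3232
  O=O: 5 × 517 = 2585
  Σ(broken) = 6523 kJ
Bonds formed (products):
  C=O: 6 × 775 = 4650
  O–H: 8 × 470 = 3760
  Σ(formed) = 8410 kJ
ΔH = Σ(broken) − Σ(formed) = 6523 − 8410 = −1887 kJ

ΔH ≈ −1887 kJ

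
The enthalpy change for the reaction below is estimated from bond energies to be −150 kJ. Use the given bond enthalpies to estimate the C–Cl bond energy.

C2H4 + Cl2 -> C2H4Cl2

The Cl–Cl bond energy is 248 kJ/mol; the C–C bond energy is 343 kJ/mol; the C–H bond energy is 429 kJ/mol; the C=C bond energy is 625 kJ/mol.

D(C–Cl) ≈ 340 kJ/mol

Let D be the C–Cl bond energy.
Σ(broken) = 4×429 + 1×625 + 1×248 = 2589
Σ(formed) = 1×343 + 2×D + 4×429 = 2059 + 2D
ΔH = Σ(broken) − Σ(formed) = (2589) − (2059 + 2D) = +530 − 2D
Setting this equal to −150 kJ gives 2D = 680, so D = 340 kJ/mol.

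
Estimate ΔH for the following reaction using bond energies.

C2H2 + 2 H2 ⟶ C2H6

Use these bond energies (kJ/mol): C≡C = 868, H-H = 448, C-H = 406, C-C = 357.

ΔH ≈ −217 kJ

Bonds broken (reactants):
  C≡C: 1 × 868 = 868
  C-H: 2 × 406 = 812
  H-H: 2 × 448 = 896
  Σ(broken) = 2576 kJ
Bonds formed (products):
  C-C: 1 × 357 = 357
  C-H: 6 × 406 = 2436
  Σ(formed) = 2793 kJ
ΔH = Σ(broken) − Σ(formed) = 2576 − 2793 = −217 kJ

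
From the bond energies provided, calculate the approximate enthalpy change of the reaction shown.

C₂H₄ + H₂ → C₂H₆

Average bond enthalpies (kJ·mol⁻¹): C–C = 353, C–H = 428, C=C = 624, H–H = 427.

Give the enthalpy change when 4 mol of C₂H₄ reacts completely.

ΔH = −632 kJ

Bonds broken (reactants):
  C–H: 4 × 428 = 1712
  C=C: 1 × 624 = 624
  H–H: 1 × 427 = 427
  Σ(broken) = 2763 kJ
Bonds formed (products):
  C–C: 1 × 353 = 353
  C–H: 6 × 428 = 2568
  Σ(formed) = 2921 kJ
ΔH = Σ(broken) − Σ(formed) = 2763 − 2921 = −158 kJ
For 4× the reaction as written: 4 × (−158) = −632 kJ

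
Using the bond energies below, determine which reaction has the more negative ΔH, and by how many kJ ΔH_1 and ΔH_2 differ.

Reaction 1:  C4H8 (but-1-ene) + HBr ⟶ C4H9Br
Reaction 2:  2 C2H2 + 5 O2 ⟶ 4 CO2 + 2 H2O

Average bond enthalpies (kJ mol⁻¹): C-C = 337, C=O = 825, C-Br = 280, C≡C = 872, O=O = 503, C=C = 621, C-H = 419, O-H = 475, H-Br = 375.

Reaction 1:
  Bonds broken (reactants):
    C-C: 2 × 337 = 674
    C-H: 8 × 419 = 3352
    C=C: 1 × 621 = 621
    H-Br: 1 × 375 = 375
    Σ(broken) = 5022 kJ
  Bonds formed (products):
    C-Br: 1 × 280 = 280
    C-C: 3 × 337 = 1011
    C-H: 9 × 419 = 3771
    Σ(formed) = 5062 kJ
  ΔH_1 = 5022 − 5062 = −40 kJ
Reaction 2:
  Bonds broken (reactants):
    C≡C: 2 × 872 = 1744
    C-H: 4 × 419 = 1676
    O=O: 5 × 503 = 2515
    Σ(broken) = 5935 kJ
  Bonds formed (products):
    C=O: 8 × 825 = 6600
    O-H: 4 × 475 = 1900
    Σ(formed) = 8500 kJ
  ΔH_2 = 5935 − 8500 = −2565 kJ
ΔH_1 − ΔH_2 = +2525 kJ, so reaction 2 has the more negative ΔH; |ΔH_1 − ΔH_2| = 2525 kJ.

Reaction 2, by 2525 kJ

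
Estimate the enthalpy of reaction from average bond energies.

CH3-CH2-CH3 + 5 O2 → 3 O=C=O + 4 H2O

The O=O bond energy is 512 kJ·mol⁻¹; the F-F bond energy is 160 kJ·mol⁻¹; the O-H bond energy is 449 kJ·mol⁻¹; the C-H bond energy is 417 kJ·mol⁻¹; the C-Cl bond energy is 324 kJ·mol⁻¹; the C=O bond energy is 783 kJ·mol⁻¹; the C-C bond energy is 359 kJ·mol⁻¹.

ΔH ≈ −1676 kJ

Bonds broken (reactants):
  C-C: 2 × 359 = 718
  C-H: 8 × 417 = 3336
  O=O: 5 × 512 = 2560
  Σ(broken) = 6614 kJ
Bonds formed (products):
  C=O: 6 × 783 = 4698
  O-H: 8 × 449 = 3592
  Σ(formed) = 8290 kJ
ΔH = Σ(broken) − Σ(formed) = 6614 − 8290 = −1676 kJ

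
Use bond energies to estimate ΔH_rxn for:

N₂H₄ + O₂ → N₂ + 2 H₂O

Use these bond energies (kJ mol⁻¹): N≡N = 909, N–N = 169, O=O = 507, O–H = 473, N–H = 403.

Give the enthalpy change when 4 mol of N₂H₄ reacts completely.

Bonds broken (reactants):
  N–H: 4 × 403 = 1612
  N–N: 1 × 169 = 169
  O=O: 1 × 507 = 507
  Σ(broken) = 2288 kJ
Bonds formed (products):
  N≡N: 1 × 909 = 909
  O–H: 4 × 473 = 1892
  Σ(formed) = 2801 kJ
ΔH = Σ(broken) − Σ(formed) = 2288 − 2801 = −513 kJ
For 4× the reaction as written: 4 × (−513) = −2052 kJ

ΔH = −2052 kJ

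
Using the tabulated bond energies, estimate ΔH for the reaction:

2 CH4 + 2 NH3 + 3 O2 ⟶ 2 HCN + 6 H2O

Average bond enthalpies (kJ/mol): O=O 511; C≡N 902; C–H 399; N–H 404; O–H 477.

ΔH ≈ −1177 kJ

Bonds broken (reactants):
  C–H: 8 × 399 = 3192
  N–H: 6 × 404 = 2424
  O=O: 3 × 511 = 1533
  Σ(broken) = 7149 kJ
Bonds formed (products):
  C≡N: 2 × 902 = 1804
  C–H: 2 × 399 = 798
  O–H: 12 × 477 = 5724
  Σ(formed) = 8326 kJ
ΔH = Σ(broken) − Σ(formed) = 7149 − 8326 = −1177 kJ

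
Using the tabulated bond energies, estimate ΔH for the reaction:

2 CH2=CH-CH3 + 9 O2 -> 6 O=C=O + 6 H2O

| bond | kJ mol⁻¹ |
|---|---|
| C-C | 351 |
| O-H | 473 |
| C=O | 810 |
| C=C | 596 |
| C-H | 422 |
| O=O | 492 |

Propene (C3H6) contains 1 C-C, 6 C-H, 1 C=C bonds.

Bonds broken (reactants):
  C-C: 2 × 351 = 702
  C-H: 12 × 422 = 5064
  C=C: 2 × 596 = 1192
  O=O: 9 × 492 = 4428
  Σ(broken) = 11386 kJ
Bonds formed (products):
  C=O: 12 × 810 = 9720
  O-H: 12 × 473 = 5676
  Σ(formed) = 15396 kJ
ΔH = Σ(broken) − Σ(formed) = 11386 − 15396 = −4010 kJ

ΔH ≈ −4010 kJ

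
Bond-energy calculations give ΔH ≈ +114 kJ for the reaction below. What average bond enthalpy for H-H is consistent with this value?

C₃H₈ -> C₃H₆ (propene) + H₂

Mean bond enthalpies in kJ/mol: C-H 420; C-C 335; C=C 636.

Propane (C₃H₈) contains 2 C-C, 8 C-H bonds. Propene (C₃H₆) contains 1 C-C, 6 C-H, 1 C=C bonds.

Let D be the H-H bond energy.
Σ(broken) = 2×335 + 8×420 = 4030
Σ(formed) = 1×335 + 6×420 + 1×636 + 1×D = 3491 + D
ΔH = Σ(broken) − Σ(formed) = (4030) − (3491 + D) = +539 − D
Setting this equal to +114 kJ gives D = 425 kJ/mol.

D(H-H) ≈ 425 kJ/mol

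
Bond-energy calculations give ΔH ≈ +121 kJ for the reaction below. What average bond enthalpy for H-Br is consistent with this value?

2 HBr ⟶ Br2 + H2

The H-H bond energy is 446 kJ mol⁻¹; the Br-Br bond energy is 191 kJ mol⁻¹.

Let D be the H-Br bond energy.
Σ(broken) = 2×D = 2D
Σ(formed) = 1×191 + 1×446 = 637
ΔH = Σ(broken) − Σ(formed) = (2D) − (637) = −637 + 2D
Setting this equal to +121 kJ gives 2D = 758, so D = 379 kJ/mol.

D(H-Br) ≈ 379 kJ/mol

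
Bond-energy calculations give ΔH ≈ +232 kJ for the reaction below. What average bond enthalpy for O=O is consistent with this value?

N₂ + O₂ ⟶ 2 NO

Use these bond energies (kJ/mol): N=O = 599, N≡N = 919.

D(O=O) ≈ 511 kJ/mol

Let D be the O=O bond energy.
Σ(broken) = 1×919 + 1×D = 919 + D
Σ(formed) = 2×599 = 1198
ΔH = Σ(broken) − Σ(formed) = (919 + D) − (1198) = −279 + D
Setting this equal to +232 kJ gives D = 511 kJ/mol.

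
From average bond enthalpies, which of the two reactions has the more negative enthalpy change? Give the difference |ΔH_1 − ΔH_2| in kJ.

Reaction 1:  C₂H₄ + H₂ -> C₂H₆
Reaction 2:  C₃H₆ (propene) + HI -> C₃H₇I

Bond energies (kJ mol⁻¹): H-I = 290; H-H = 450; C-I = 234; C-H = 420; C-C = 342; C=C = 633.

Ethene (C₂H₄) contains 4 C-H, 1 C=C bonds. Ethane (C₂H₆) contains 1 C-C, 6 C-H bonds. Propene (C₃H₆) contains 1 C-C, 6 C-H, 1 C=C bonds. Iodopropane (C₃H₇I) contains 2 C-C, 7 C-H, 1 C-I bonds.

Reaction 1, by 26 kJ

Reaction 1:
  Bonds broken (reactants):
    C-H: 4 × 420 = 1680
    C=C: 1 × 633 = 633
    H-H: 1 × 450 = 450
    Σ(broken) = 2763 kJ
  Bonds formed (products):
    C-C: 1 × 342 = 342
    C-H: 6 × 420 = 2520
    Σ(formed) = 2862 kJ
  ΔH_1 = 2763 − 2862 = −99 kJ
Reaction 2:
  Bonds broken (reactants):
    C-C: 1 × 342 = 342
    C-H: 6 × 420 = 2520
    C=C: 1 × 633 = 633
    H-I: 1 × 290 = 290
    Σ(broken) = 3785 kJ
  Bonds formed (products):
    C-C: 2 × 342 = 684
    C-H: 7 × 420 = 2940
    C-I: 1 × 234 = 234
    Σ(formed) = 3858 kJ
  ΔH_2 = 3785 − 3858 = −73 kJ
ΔH_1 − ΔH_2 = −26 kJ, so reaction 1 has the more negative ΔH; |ΔH_1 − ΔH_2| = 26 kJ.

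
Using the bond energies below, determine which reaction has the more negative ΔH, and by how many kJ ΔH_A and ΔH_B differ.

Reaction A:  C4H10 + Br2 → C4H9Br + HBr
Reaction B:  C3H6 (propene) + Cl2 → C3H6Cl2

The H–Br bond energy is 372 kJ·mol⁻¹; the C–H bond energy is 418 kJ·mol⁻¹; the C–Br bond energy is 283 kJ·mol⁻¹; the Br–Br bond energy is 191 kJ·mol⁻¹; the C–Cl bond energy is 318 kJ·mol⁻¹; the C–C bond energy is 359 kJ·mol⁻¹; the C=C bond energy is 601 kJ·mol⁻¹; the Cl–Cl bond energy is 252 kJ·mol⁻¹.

Reaction B, by 96 kJ

Reaction A:
  Bonds broken (reactants):
    Br–Br: 1 × 191 = 191
    C–C: 3 × 359 = 1077
    C–H: 10 × 418 = 4180
    Σ(broken) = 5448 kJ
  Bonds formed (products):
    C–Br: 1 × 283 = 283
    C–C: 3 × 359 = 1077
    C–H: 9 × 418 = 3762
    H–Br: 1 × 372 = 372
    Σ(formed) = 5494 kJ
  ΔH_A = 5448 − 5494 = −46 kJ
Reaction B:
  Bonds broken (reactants):
    C–C: 1 × 359 = 359
    C–H: 6 × 418 = 2508
    C=C: 1 × 601 = 601
    Cl–Cl: 1 × 252 = 252
    Σ(broken) = 3720 kJ
  Bonds formed (products):
    C–C: 2 × 359 = 718
    C–Cl: 2 × 318 = 636
    C–H: 6 × 418 = 2508
    Σ(formed) = 3862 kJ
  ΔH_B = 3720 − 3862 = −142 kJ
ΔH_A − ΔH_B = +96 kJ, so reaction B has the more negative ΔH; |ΔH_A − ΔH_B| = 96 kJ.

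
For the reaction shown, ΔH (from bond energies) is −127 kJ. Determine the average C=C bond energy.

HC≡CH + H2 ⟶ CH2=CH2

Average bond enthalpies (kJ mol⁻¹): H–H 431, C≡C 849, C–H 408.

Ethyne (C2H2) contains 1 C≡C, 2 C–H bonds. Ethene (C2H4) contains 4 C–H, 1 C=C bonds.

Let D be the C=C bond energy.
Σ(broken) = 1×849 + 2×408 + 1×431 = 2096
Σ(formed) = 4×408 + 1×D = 1632 + D
ΔH = Σ(broken) − Σ(formed) = (2096) − (1632 + D) = +464 − D
Setting this equal to −127 kJ gives D = 591 kJ/mol.

D(C=C) ≈ 591 kJ/mol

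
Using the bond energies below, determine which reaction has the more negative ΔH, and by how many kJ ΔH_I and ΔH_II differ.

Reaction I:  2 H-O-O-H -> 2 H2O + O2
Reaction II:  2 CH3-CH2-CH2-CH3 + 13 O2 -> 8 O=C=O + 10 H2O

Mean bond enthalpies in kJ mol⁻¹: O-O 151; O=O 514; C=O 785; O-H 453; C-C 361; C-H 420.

Reaction II, by 4160 kJ

Reaction I:
  Bonds broken (reactants):
    O-H: 4 × 453 = 1812
    O-O: 2 × 151 = 302
    Σ(broken) = 2114 kJ
  Bonds formed (products):
    O-H: 4 × 453 = 1812
    O=O: 1 × 514 = 514
    Σ(formed) = 2326 kJ
  ΔH_I = 2114 − 2326 = −212 kJ
Reaction II:
  Bonds broken (reactants):
    C-C: 6 × 361 = 2166
    C-H: 20 × 420 = 8400
    O=O: 13 × 514 = 6682
    Σ(broken) = 17248 kJ
  Bonds formed (products):
    C=O: 16 × 785 = 12560
    O-H: 20 × 453 = 9060
    Σ(formed) = 21620 kJ
  ΔH_II = 17248 − 21620 = −4372 kJ
ΔH_I − ΔH_II = +4160 kJ, so reaction II has the more negative ΔH; |ΔH_I − ΔH_II| = 4160 kJ.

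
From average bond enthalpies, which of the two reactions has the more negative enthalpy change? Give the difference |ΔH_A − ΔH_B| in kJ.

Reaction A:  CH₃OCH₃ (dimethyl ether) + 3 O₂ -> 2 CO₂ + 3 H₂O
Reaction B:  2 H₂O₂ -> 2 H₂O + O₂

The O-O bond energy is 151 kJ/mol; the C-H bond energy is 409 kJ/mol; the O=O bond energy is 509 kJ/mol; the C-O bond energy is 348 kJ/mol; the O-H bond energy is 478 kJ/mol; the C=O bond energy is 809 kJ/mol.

Reaction A:
  Bonds broken (reactants):
    C-H: 6 × 409 = 2454
    C-O: 2 × 348 = 696
    O=O: 3 × 509 = 1527
    Σ(broken) = 4677 kJ
  Bonds formed (products):
    C=O: 4 × 809 = 3236
    O-H: 6 × 478 = 2868
    Σ(formed) = 6104 kJ
  ΔH_A = 4677 − 6104 = −1427 kJ
Reaction B:
  Bonds broken (reactants):
    O-H: 4 × 478 = 1912
    O-O: 2 × 151 = 302
    Σ(broken) = 2214 kJ
  Bonds formed (products):
    O-H: 4 × 478 = 1912
    O=O: 1 × 509 = 509
    Σ(formed) = 2421 kJ
  ΔH_B = 2214 − 2421 = −207 kJ
ΔH_A − ΔH_B = −1220 kJ, so reaction A has the more negative ΔH; |ΔH_A − ΔH_B| = 1220 kJ.

Reaction A, by 1220 kJ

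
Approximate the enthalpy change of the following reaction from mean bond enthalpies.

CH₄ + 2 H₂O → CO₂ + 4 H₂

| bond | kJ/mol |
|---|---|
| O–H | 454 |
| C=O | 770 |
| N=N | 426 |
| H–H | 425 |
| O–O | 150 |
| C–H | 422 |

ΔH ≈ +264 kJ

Bonds broken (reactants):
  C–H: 4 × 422 = 1688
  O–H: 4 × 454 = 1816
  Σ(broken) = 3504 kJ
Bonds formed (products):
  C=O: 2 × 770 = 1540
  H–H: 4 × 425 = 1700
  Σ(formed) = 3240 kJ
ΔH = Σ(broken) − Σ(formed) = 3504 − 3240 = +264 kJ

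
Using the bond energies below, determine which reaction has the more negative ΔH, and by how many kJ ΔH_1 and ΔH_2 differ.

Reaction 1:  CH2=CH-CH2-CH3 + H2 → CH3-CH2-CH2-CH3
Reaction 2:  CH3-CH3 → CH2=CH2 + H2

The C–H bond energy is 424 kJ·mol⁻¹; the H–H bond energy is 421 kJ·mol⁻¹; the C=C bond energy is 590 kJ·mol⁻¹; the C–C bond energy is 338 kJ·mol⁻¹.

Reaction 1:
  Bonds broken (reactants):
    C–C: 2 × 338 = 676
    C–H: 8 × 424 = 3392
    C=C: 1 × 590 = 590
    H–H: 1 × 421 = 421
    Σ(broken) = 5079 kJ
  Bonds formed (products):
    C–C: 3 × 338 = 1014
    C–H: 10 × 424 = 4240
    Σ(formed) = 5254 kJ
  ΔH_1 = 5079 − 5254 = −175 kJ
Reaction 2:
  Bonds broken (reactants):
    C–C: 1 × 338 = 338
    C–H: 6 × 424 = 2544
    Σ(broken) = 2882 kJ
  Bonds formed (products):
    C–H: 4 × 424 = 1696
    C=C: 1 × 590 = 590
    H–H: 1 × 421 = 421
    Σ(formed) = 2707 kJ
  ΔH_2 = 2882 − 2707 = +175 kJ
ΔH_1 − ΔH_2 = −350 kJ, so reaction 1 has the more negative ΔH; |ΔH_1 − ΔH_2| = 350 kJ.

Reaction 1, by 350 kJ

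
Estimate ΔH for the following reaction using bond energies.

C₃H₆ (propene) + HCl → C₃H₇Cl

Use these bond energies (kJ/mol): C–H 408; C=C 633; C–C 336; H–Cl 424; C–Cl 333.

Bonds broken (reactants):
  C–C: 1 × 336 = 336
  C–H: 6 × 408 = 2448
  C=C: 1 × 633 = 633
  H–Cl: 1 × 424 = 424
  Σ(broken) = 3841 kJ
Bonds formed (products):
  C–C: 2 × 336 = 672
  C–Cl: 1 × 333 = 333
  C–H: 7 × 408 = 2856
  Σ(formed) = 3861 kJ
ΔH = Σ(broken) − Σ(formed) = 3841 − 3861 = −20 kJ

ΔH ≈ −20 kJ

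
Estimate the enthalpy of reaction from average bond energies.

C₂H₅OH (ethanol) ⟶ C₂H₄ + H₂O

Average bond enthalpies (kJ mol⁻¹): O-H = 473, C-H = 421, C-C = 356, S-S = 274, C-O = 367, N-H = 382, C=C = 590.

ΔH ≈ +81 kJ

Bonds broken (reactants):
  C-C: 1 × 356 = 356
  C-H: 5 × 421 = 2105
  C-O: 1 × 367 = 367
  O-H: 1 × 473 = 473
  Σ(broken) = 3301 kJ
Bonds formed (products):
  C-H: 4 × 421 = 1684
  C=C: 1 × 590 = 590
  O-H: 2 × 473 = 946
  Σ(formed) = 3220 kJ
ΔH = Σ(broken) − Σ(formed) = 3301 − 3220 = +81 kJ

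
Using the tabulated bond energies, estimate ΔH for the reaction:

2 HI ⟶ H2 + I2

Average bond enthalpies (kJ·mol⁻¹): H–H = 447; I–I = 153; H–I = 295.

ΔH ≈ −10 kJ

Bonds broken (reactants):
  H–I: 2 × 295 = 590
  Σ(broken) = 590 kJ
Bonds formed (products):
  H–H: 1 × 447 = 447
  I–I: 1 × 153 = 153
  Σ(formed) = 600 kJ
ΔH = Σ(broken) − Σ(formed) = 590 − 600 = −10 kJ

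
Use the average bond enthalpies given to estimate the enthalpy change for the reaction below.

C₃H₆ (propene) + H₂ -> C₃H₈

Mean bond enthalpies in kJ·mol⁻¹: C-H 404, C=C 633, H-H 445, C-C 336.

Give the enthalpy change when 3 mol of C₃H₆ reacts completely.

ΔH = −198 kJ

Bonds broken (reactants):
  C-C: 1 × 336 = 336
  C-H: 6 × 404 = 2424
  C=C: 1 × 633 = 633
  H-H: 1 × 445 = 445
  Σ(broken) = 3838 kJ
Bonds formed (products):
  C-C: 2 × 336 = 672
  C-H: 8 × 404 = 3232
  Σ(formed) = 3904 kJ
ΔH = Σ(broken) − Σ(formed) = 3838 − 3904 = −66 kJ
For 3× the reaction as written: 3 × (−66) = −198 kJ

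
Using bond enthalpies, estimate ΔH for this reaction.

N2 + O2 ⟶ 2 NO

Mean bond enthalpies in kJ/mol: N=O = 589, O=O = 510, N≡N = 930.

Bonds broken (reactants):
  N≡N: 1 × 930 = 930
  O=O: 1 × 510 = 510
  Σ(broken) = 1440 kJ
Bonds formed (products):
  N=O: 2 × 589 = 1178
  Σ(formed) = 1178 kJ
ΔH = Σ(broken) − Σ(formed) = 1440 − 1178 = +262 kJ

ΔH ≈ +262 kJ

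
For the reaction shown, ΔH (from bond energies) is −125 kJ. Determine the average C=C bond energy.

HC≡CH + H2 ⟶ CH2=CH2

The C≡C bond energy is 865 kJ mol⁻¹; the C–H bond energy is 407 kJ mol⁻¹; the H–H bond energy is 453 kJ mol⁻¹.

D(C=C) ≈ 629 kJ/mol

Let D be the C=C bond energy.
Σ(broken) = 1×865 + 2×407 + 1×453 = 2132
Σ(formed) = 4×407 + 1×D = 1628 + D
ΔH = Σ(broken) − Σ(formed) = (2132) − (1628 + D) = +504 − D
Setting this equal to −125 kJ gives D = 629 kJ/mol.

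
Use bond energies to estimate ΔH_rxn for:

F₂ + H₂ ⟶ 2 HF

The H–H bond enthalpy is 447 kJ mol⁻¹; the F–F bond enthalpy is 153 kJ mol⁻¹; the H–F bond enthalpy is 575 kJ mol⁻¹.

Bonds broken (reactants):
  F–F: 1 × 153 = 153
  H–H: 1 × 447 = 447
  Σ(broken) = 600 kJ
Bonds formed (products):
  H–F: 2 × 575 = 1150
  Σ(formed) = 1150 kJ
ΔH = Σ(broken) − Σ(formed) = 600 − 1150 = −550 kJ

ΔH ≈ −550 kJ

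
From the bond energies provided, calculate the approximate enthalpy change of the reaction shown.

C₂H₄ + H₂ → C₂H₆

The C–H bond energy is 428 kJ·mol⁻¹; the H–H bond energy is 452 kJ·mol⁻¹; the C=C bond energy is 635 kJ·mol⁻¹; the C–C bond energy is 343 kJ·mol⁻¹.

Bonds broken (reactants):
  C–H: 4 × 428 = 1712
  C=C: 1 × 635 = 635
  H–H: 1 × 452 = 452
  Σ(broken) = 2799 kJ
Bonds formed (products):
  C–C: 1 × 343 = 343
  C–H: 6 × 428 = 2568
  Σ(formed) = 2911 kJ
ΔH = Σ(broken) − Σ(formed) = 2799 − 2911 = −112 kJ

ΔH ≈ −112 kJ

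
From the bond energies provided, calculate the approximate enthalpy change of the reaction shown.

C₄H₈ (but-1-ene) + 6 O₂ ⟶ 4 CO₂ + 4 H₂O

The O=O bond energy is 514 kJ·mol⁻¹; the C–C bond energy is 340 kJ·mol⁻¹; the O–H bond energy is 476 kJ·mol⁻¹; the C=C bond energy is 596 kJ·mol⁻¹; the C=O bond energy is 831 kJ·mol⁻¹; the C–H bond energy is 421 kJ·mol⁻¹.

Bonds broken (reactants):
  C–C: 2 × 340 = 680
  C–H: 8 × 421 = 3368
  C=C: 1 × 596 = 596
  O=O: 6 × 514 = 3084
  Σ(broken) = 7728 kJ
Bonds formed (products):
  C=O: 8 × 831 = 6648
  O–H: 8 × 476 = 3808
  Σ(formed) = 10456 kJ
ΔH = Σ(broken) − Σ(formed) = 7728 − 10456 = −2728 kJ

ΔH ≈ −2728 kJ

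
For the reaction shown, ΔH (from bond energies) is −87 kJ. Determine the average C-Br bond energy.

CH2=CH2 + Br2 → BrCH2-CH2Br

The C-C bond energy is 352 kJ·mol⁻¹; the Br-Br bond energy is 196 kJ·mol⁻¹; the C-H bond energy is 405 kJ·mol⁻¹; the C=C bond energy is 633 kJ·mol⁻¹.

Let D be the C-Br bond energy.
Σ(broken) = 1×196 + 4×405 + 1×633 = 2449
Σ(formed) = 2×D + 1×352 + 4×405 = 1972 + 2D
ΔH = Σ(broken) − Σ(formed) = (2449) − (1972 + 2D) = +477 − 2D
Setting this equal to −87 kJ gives 2D = 564, so D = 282 kJ/mol.

D(C-Br) ≈ 282 kJ/mol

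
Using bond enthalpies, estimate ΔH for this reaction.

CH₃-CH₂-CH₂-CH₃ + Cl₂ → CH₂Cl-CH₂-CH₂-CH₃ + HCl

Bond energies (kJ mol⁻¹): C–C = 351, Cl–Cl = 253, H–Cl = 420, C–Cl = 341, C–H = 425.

ΔH ≈ −83 kJ

Bonds broken (reactants):
  C–C: 3 × 351 = 1053
  C–H: 10 × 425 = 4250
  Cl–Cl: 1 × 253 = 253
  Σ(broken) = 5556 kJ
Bonds formed (products):
  C–C: 3 × 351 = 1053
  C–Cl: 1 × 341 = 341
  C–H: 9 × 425 = 3825
  H–Cl: 1 × 420 = 420
  Σ(formed) = 5639 kJ
ΔH = Σ(broken) − Σ(formed) = 5556 − 5639 = −83 kJ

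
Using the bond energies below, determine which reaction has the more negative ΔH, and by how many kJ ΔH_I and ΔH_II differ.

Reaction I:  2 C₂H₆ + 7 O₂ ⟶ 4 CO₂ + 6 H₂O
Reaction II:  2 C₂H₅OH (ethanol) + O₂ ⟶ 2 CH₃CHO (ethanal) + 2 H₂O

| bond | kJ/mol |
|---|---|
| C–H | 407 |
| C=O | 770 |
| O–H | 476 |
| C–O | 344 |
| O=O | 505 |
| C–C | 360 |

Reaction I:
  Bonds broken (reactants):
    C–C: 2 × 360 = 720
    C–H: 12 × 407 = 4884
    O=O: 7 × 505 = 3535
    Σ(broken) = 9139 kJ
  Bonds formed (products):
    C=O: 8 × 770 = 6160
    O–H: 12 × 476 = 5712
    Σ(formed) = 11872 kJ
  ΔH_I = 9139 − 11872 = −2733 kJ
Reaction II:
  Bonds broken (reactants):
    C–C: 2 × 360 = 720
    C–H: 10 × 407 = 4070
    C–O: 2 × 344 = 688
    O–H: 2 × 476 = 952
    O=O: 1 × 505 = 505
    Σ(broken) = 6935 kJ
  Bonds formed (products):
    C–C: 2 × 360 = 720
    C–H: 8 × 407 = 3256
    C=O: 2 × 770 = 1540
    O–H: 4 × 476 = 1904
    Σ(formed) = 7420 kJ
  ΔH_II = 6935 − 7420 = −485 kJ
ΔH_I − ΔH_II = −2248 kJ, so reaction I has the more negative ΔH; |ΔH_I − ΔH_II| = 2248 kJ.

Reaction I, by 2248 kJ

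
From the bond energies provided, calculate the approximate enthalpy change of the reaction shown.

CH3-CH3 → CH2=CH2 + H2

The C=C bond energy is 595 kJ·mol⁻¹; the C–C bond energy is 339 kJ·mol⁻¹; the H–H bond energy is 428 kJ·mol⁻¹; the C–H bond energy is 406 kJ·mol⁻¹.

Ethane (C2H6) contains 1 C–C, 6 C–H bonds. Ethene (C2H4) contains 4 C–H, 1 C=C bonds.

Bonds broken (reactants):
  C–C: 1 × 339 = 339
  C–H: 6 × 406 = 2436
  Σ(broken) = 2775 kJ
Bonds formed (products):
  C–H: 4 × 406 = 1624
  C=C: 1 × 595 = 595
  H–H: 1 × 428 = 428
  Σ(formed) = 2647 kJ
ΔH = Σ(broken) − Σ(formed) = 2775 − 2647 = +128 kJ

ΔH ≈ +128 kJ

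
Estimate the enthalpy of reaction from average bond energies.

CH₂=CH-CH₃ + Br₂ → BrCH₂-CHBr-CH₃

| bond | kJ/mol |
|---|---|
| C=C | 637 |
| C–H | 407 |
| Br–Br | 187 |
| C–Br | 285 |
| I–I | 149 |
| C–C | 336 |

ΔH ≈ −82 kJ

Bonds broken (reactants):
  Br–Br: 1 × 187 = 187
  C–C: 1 × 336 = 336
  C–H: 6 × 407 = 2442
  C=C: 1 × 637 = 637
  Σ(broken) = 3602 kJ
Bonds formed (products):
  C–Br: 2 × 285 = 570
  C–C: 2 × 336 = 672
  C–H: 6 × 407 = 2442
  Σ(formed) = 3684 kJ
ΔH = Σ(broken) − Σ(formed) = 3602 − 3684 = −82 kJ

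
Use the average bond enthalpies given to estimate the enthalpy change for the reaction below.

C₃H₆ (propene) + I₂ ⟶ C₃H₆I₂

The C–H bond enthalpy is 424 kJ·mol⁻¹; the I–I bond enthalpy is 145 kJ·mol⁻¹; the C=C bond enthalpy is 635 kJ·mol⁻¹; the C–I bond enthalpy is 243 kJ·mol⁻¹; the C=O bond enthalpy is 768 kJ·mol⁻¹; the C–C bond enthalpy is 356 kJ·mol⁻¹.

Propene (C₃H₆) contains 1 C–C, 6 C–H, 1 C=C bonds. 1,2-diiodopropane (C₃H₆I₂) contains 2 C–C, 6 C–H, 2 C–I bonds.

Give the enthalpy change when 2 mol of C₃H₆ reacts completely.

ΔH = −124 kJ

Bonds broken (reactants):
  C–C: 1 × 356 = 356
  C–H: 6 × 424 = 2544
  C=C: 1 × 635 = 635
  I–I: 1 × 145 = 145
  Σ(broken) = 3680 kJ
Bonds formed (products):
  C–C: 2 × 356 = 712
  C–H: 6 × 424 = 2544
  C–I: 2 × 243 = 486
  Σ(formed) = 3742 kJ
ΔH = Σ(broken) − Σ(formed) = 3680 − 3742 = −62 kJ
For 2× the reaction as written: 2 × (−62) = −124 kJ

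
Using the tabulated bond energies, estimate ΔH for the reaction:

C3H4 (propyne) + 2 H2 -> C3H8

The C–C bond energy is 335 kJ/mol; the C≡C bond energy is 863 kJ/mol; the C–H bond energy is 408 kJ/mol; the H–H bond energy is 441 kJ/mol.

ΔH ≈ −222 kJ

Bonds broken (reactants):
  C≡C: 1 × 863 = 863
  C–C: 1 × 335 = 335
  C–H: 4 × 408 = 1632
  H–H: 2 × 441 = 882
  Σ(broken) = 3712 kJ
Bonds formed (products):
  C–C: 2 × 335 = 670
  C–H: 8 × 408 = 3264
  Σ(formed) = 3934 kJ
ΔH = Σ(broken) − Σ(formed) = 3712 − 3934 = −222 kJ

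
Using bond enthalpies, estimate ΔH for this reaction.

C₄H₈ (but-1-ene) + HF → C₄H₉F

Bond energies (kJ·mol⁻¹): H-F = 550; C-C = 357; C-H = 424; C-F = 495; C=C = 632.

Bonds broken (reactants):
  C-C: 2 × 357 = 714
  C-H: 8 × 424 = 3392
  C=C: 1 × 632 = 632
  H-F: 1 × 550 = 550
  Σ(broken) = 5288 kJ
Bonds formed (products):
  C-C: 3 × 357 = 1071
  C-F: 1 × 495 = 495
  C-H: 9 × 424 = 3816
  Σ(formed) = 5382 kJ
ΔH = Σ(broken) − Σ(formed) = 5288 − 5382 = −94 kJ

ΔH ≈ −94 kJ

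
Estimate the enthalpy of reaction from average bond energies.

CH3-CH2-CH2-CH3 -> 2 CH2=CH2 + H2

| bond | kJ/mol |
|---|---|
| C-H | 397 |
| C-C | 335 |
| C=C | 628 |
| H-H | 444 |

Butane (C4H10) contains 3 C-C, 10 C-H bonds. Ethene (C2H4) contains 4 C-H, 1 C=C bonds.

Bonds broken (reactants):
  C-C: 3 × 335 = 1005
  C-H: 10 × 397 = 3970
  Σ(broken) = 4975 kJ
Bonds formed (products):
  C-H: 8 × 397 = 3176
  C=C: 2 × 628 = 1256
  H-H: 1 × 444 = 444
  Σ(formed) = 4876 kJ
ΔH = Σ(broken) − Σ(formed) = 4975 − 4876 = +99 kJ

ΔH ≈ +99 kJ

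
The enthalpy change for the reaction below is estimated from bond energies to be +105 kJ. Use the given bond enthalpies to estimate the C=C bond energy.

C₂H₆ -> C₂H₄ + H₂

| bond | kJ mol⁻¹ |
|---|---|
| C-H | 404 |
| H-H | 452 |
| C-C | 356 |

D(C=C) ≈ 607 kJ/mol

Let D be the C=C bond energy.
Σ(broken) = 1×356 + 6×404 = 2780
Σ(formed) = 4×404 + 1×D + 1×452 = 2068 + D
ΔH = Σ(broken) − Σ(formed) = (2780) − (2068 + D) = +712 − D
Setting this equal to +105 kJ gives D = 607 kJ/mol.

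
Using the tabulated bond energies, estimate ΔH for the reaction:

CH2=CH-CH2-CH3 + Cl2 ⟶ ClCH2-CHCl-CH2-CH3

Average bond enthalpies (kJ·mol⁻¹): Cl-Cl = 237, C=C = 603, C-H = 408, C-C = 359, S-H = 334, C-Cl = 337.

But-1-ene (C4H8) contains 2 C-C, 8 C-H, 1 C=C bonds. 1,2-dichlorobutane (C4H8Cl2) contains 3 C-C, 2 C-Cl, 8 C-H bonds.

Bonds broken (reactants):
  C-C: 2 × 359 = 718
  C-H: 8 × 408 = 3264
  C=C: 1 × 603 = 603
  Cl-Cl: 1 × 237 = 237
  Σ(broken) = 4822 kJ
Bonds formed (products):
  C-C: 3 × 359 = 1077
  C-Cl: 2 × 337 = 674
  C-H: 8 × 408 = 3264
  Σ(formed) = 5015 kJ
ΔH = Σ(broken) − Σ(formed) = 4822 − 5015 = −193 kJ

ΔH ≈ −193 kJ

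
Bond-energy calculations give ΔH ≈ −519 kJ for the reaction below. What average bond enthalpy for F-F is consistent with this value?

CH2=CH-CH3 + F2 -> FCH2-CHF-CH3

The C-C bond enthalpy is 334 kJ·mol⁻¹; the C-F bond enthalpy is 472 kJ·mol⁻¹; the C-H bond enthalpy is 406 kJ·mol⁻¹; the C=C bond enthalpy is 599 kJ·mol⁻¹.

D(F-F) ≈ 160 kJ/mol

Let D be the F-F bond energy.
Σ(broken) = 1×334 + 6×406 + 1×599 + 1×D = 3369 + D
Σ(formed) = 2×334 + 2×472 + 6×406 = 4048
ΔH = Σ(broken) − Σ(formed) = (3369 + D) − (4048) = −679 + D
Setting this equal to −519 kJ gives D = 160 kJ/mol.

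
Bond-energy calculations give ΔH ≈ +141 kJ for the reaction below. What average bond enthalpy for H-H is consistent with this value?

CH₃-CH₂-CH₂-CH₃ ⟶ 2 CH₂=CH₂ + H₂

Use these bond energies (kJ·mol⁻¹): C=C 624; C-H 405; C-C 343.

Let D be the H-H bond energy.
Σ(broken) = 3×343 + 10×405 = 5079
Σ(formed) = 8×405 + 2×624 + 1×D = 4488 + D
ΔH = Σ(broken) − Σ(formed) = (5079) − (4488 + D) = +591 − D
Setting this equal to +141 kJ gives D = 450 kJ/mol.

D(H-H) ≈ 450 kJ/mol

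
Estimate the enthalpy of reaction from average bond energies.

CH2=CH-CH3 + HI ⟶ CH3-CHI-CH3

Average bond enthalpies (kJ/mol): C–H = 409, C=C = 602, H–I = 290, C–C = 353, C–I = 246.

ΔH ≈ −116 kJ

Bonds broken (reactants):
  C–C: 1 × 353 = 353
  C–H: 6 × 409 = 2454
  C=C: 1 × 602 = 602
  H–I: 1 × 290 = 290
  Σ(broken) = 3699 kJ
Bonds formed (products):
  C–C: 2 × 353 = 706
  C–H: 7 × 409 = 2863
  C–I: 1 × 246 = 246
  Σ(formed) = 3815 kJ
ΔH = Σ(broken) − Σ(formed) = 3699 − 3815 = −116 kJ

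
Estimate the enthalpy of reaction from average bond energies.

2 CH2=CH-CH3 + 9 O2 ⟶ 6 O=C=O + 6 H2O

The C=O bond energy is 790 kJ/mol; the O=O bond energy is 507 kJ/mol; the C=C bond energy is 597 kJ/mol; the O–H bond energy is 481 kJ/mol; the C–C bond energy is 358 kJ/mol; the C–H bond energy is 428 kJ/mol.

ΔH ≈ −3643 kJ

Bonds broken (reactants):
  C–C: 2 × 358 = 716
  C–H: 12 × 428 = 5136
  C=C: 2 × 597 = 1194
  O=O: 9 × 507 = 4563
  Σ(broken) = 11609 kJ
Bonds formed (products):
  C=O: 12 × 790 = 9480
  O–H: 12 × 481 = 5772
  Σ(formed) = 15252 kJ
ΔH = Σ(broken) − Σ(formed) = 11609 − 15252 = −3643 kJ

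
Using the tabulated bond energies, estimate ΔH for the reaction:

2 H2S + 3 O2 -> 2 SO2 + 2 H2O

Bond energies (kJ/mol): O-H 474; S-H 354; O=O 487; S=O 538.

Bonds broken (reactants):
  O=O: 3 × 487 = 1461
  S-H: 4 × 354 = 1416
  Σ(broken) = 2877 kJ
Bonds formed (products):
  O-H: 4 × 474 = 1896
  S=O: 4 × 538 = 2152
  Σ(formed) = 4048 kJ
ΔH = Σ(broken) − Σ(formed) = 2877 − 4048 = −1171 kJ

ΔH ≈ −1171 kJ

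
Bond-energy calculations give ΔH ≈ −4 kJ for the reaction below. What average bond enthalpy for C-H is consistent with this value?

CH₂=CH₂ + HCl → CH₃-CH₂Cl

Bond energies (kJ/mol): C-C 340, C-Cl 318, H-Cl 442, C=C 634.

D(C-H) ≈ 422 kJ/mol

Let D be the C-H bond energy.
Σ(broken) = 4×D + 1×634 + 1×442 = 1076 + 4D
Σ(formed) = 1×340 + 1×318 + 5×D = 658 + 5D
ΔH = Σ(broken) − Σ(formed) = (1076 + 4D) − (658 + 5D) = +418 − D
Setting this equal to −4 kJ gives D = 422 kJ/mol.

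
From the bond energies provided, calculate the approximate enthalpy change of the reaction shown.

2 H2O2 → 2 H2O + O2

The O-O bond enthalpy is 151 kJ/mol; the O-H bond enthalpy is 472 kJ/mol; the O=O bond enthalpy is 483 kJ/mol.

ΔH ≈ −181 kJ

Bonds broken (reactants):
  O-H: 4 × 472 = 1888
  O-O: 2 × 151 = 302
  Σ(broken) = 2190 kJ
Bonds formed (products):
  O-H: 4 × 472 = 1888
  O=O: 1 × 483 = 483
  Σ(formed) = 2371 kJ
ΔH = Σ(broken) − Σ(formed) = 2190 − 2371 = −181 kJ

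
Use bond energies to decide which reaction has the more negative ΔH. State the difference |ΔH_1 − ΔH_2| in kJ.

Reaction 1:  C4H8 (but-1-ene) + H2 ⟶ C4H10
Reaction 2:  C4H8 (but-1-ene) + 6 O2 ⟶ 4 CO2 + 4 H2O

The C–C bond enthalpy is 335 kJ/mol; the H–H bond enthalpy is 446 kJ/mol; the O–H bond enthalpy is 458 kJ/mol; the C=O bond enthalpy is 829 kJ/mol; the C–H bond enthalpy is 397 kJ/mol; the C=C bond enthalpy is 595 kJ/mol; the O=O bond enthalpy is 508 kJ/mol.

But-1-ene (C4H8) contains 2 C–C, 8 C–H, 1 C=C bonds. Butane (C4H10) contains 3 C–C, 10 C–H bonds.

Reaction 2, by 2719 kJ

Reaction 1:
  Bonds broken (reactants):
    C–C: 2 × 335 = 670
    C–H: 8 × 397 = 3176
    C=C: 1 × 595 = 595
    H–H: 1 × 446 = 446
    Σ(broken) = 4887 kJ
  Bonds formed (products):
    C–C: 3 × 335 = 1005
    C–H: 10 × 397 = 3970
    Σ(formed) = 4975 kJ
  ΔH_1 = 4887 − 4975 = −88 kJ
Reaction 2:
  Bonds broken (reactants):
    C–C: 2 × 335 = 670
    C–H: 8 × 397 = 3176
    C=C: 1 × 595 = 595
    O=O: 6 × 508 = 3048
    Σ(broken) = 7489 kJ
  Bonds formed (products):
    C=O: 8 × 829 = 6632
    O–H: 8 × 458 = 3664
    Σ(formed) = 10296 kJ
  ΔH_2 = 7489 − 10296 = −2807 kJ
ΔH_1 − ΔH_2 = +2719 kJ, so reaction 2 has the more negative ΔH; |ΔH_1 − ΔH_2| = 2719 kJ.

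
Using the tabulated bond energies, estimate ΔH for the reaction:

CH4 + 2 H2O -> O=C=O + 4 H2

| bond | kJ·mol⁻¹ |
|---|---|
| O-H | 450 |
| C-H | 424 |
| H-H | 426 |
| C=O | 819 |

Bonds broken (reactants):
  C-H: 4 × 424 = 1696
  O-H: 4 × 450 = 1800
  Σ(broken) = 3496 kJ
Bonds formed (products):
  C=O: 2 × 819 = 1638
  H-H: 4 × 426 = 1704
  Σ(formed) = 3342 kJ
ΔH = Σ(broken) − Σ(formed) = 3496 − 3342 = +154 kJ

ΔH ≈ +154 kJ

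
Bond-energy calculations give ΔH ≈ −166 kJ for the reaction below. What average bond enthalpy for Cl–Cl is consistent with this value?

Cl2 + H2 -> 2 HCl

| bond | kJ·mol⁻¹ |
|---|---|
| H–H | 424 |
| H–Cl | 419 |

Let D be the Cl–Cl bond energy.
Σ(broken) = 1×D + 1×424 = 424 + D
Σ(formed) = 2×419 = 838
ΔH = Σ(broken) − Σ(formed) = (424 + D) − (838) = −414 + D
Setting this equal to −166 kJ gives D = 248 kJ/mol.

D(Cl–Cl) ≈ 248 kJ/mol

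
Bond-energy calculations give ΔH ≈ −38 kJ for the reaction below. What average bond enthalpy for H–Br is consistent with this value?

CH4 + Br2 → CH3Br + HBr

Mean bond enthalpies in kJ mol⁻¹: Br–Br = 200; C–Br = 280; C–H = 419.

Let D be the H–Br bond energy.
Σ(broken) = 1×200 + 4×419 = 1876
Σ(formed) = 1×280 + 3×419 + 1×D = 1537 + D
ΔH = Σ(broken) − Σ(formed) = (1876) − (1537 + D) = +339 − D
Setting this equal to −38 kJ gives D = 377 kJ/mol.

D(H–Br) ≈ 377 kJ/mol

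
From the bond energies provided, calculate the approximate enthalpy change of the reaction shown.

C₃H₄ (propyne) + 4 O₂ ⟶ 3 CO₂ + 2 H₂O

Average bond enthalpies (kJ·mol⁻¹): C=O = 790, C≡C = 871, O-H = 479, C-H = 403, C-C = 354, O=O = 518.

ΔH ≈ −1747 kJ

Bonds broken (reactants):
  C≡C: 1 × 871 = 871
  C-C: 1 × 354 = 354
  C-H: 4 × 403 = 1612
  O=O: 4 × 518 = 2072
  Σ(broken) = 4909 kJ
Bonds formed (products):
  C=O: 6 × 790 = 4740
  O-H: 4 × 479 = 1916
  Σ(formed) = 6656 kJ
ΔH = Σ(broken) − Σ(formed) = 4909 − 6656 = −1747 kJ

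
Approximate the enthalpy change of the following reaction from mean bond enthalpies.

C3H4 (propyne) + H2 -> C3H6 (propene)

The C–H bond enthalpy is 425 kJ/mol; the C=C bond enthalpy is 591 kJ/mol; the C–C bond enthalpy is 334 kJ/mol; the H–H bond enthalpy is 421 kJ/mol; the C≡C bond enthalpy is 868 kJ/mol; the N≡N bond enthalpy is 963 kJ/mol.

Bonds broken (reactants):
  C≡C: 1 × 868 = 868
  C–C: 1 × 334 = 334
  C–H: 4 × 425 = 1700
  H–H: 1 × 421 = 421
  Σ(broken) = 3323 kJ
Bonds formed (products):
  C–C: 1 × 334 = 334
  C–H: 6 × 425 = 2550
  C=C: 1 × 591 = 591
  Σ(formed) = 3475 kJ
ΔH = Σ(broken) − Σ(formed) = 3323 − 3475 = −152 kJ

ΔH ≈ −152 kJ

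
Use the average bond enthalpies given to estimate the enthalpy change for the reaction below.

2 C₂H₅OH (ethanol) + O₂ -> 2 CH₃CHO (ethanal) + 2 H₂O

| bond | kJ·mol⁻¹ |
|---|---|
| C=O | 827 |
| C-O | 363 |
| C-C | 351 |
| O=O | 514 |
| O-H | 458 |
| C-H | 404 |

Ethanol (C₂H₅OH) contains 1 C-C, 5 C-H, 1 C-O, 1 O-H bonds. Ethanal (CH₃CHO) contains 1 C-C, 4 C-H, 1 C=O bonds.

Bonds broken (reactants):
  C-C: 2 × 351 = 702
  C-H: 10 × 404 = 4040
  C-O: 2 × 363 = 726
  O-H: 2 × 458 = 916
  O=O: 1 × 514 = 514
  Σ(broken) = 6898 kJ
Bonds formed (products):
  C-C: 2 × 351 = 702
  C-H: 8 × 404 = 3232
  C=O: 2 × 827 = 1654
  O-H: 4 × 458 = 1832
  Σ(formed) = 7420 kJ
ΔH = Σ(broken) − Σ(formed) = 6898 − 7420 = −522 kJ

ΔH ≈ −522 kJ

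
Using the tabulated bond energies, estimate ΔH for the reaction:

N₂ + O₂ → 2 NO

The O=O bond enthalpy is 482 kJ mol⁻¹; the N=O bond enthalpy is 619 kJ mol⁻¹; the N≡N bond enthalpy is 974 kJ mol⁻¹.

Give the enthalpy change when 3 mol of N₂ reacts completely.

ΔH = +654 kJ

Bonds broken (reactants):
  N≡N: 1 × 974 = 974
  O=O: 1 × 482 = 482
  Σ(broken) = 1456 kJ
Bonds formed (products):
  N=O: 2 × 619 = 1238
  Σ(formed) = 1238 kJ
ΔH = Σ(broken) − Σ(formed) = 1456 − 1238 = +218 kJ
For 3× the reaction as written: 3 × (+218) = +654 kJ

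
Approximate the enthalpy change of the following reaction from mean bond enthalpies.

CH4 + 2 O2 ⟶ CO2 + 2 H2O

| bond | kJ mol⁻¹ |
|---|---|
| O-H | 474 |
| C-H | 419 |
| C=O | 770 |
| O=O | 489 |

Bonds broken (reactants):
  C-H: 4 × 419 = 1676
  O=O: 2 × 489 = 978
  Σ(broken) = 2654 kJ
Bonds formed (products):
  C=O: 2 × 770 = 1540
  O-H: 4 × 474 = 1896
  Σ(formed) = 3436 kJ
ΔH = Σ(broken) − Σ(formed) = 2654 − 3436 = −782 kJ

ΔH ≈ −782 kJ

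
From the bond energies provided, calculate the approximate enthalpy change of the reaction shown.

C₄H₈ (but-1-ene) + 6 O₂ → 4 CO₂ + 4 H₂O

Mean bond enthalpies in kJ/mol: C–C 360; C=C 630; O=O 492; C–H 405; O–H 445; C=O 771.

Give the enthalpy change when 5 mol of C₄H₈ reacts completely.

ΔH = −10930 kJ

Bonds broken (reactants):
  C–C: 2 × 360 = 720
  C–H: 8 × 405 = 3240
  C=C: 1 × 630 = 630
  O=O: 6 × 492 = 2952
  Σ(broken) = 7542 kJ
Bonds formed (products):
  C=O: 8 × 771 = 6168
  O–H: 8 × 445 = 3560
  Σ(formed) = 9728 kJ
ΔH = Σ(broken) − Σ(formed) = 7542 − 9728 = −2186 kJ
For 5× the reaction as written: 5 × (−2186) = −10930 kJ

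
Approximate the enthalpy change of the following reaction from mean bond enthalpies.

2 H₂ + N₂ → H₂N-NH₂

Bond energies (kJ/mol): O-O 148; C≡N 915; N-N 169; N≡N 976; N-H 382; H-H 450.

Bonds broken (reactants):
  H-H: 2 × 450 = 900
  N≡N: 1 × 976 = 976
  Σ(broken) = 1876 kJ
Bonds formed (products):
  N-H: 4 × 382 = 1528
  N-N: 1 × 169 = 169
  Σ(formed) = 1697 kJ
ΔH = Σ(broken) − Σ(formed) = 1876 − 1697 = +179 kJ

ΔH ≈ +179 kJ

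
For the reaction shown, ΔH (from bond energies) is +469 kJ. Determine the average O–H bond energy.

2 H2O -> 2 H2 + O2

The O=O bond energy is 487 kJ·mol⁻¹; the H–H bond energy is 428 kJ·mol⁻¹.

D(O–H) ≈ 453 kJ/mol

Let D be the O–H bond energy.
Σ(broken) = 4×D = 4D
Σ(formed) = 2×428 + 1×487 = 1343
ΔH = Σ(broken) − Σ(formed) = (4D) − (1343) = −1343 + 4D
Setting this equal to +469 kJ gives 4D = 1812, so D = 453 kJ/mol.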